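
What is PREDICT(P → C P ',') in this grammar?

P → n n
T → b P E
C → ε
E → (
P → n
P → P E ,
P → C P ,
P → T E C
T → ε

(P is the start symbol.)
{ '(', 'b', 'n' }

PREDICT(P → C P ',') = (FIRST(RHS) \ {ε}) ∪ (FOLLOW(P) if ε ∈ FIRST(RHS), i.e. RHS ⇒* ε)
FIRST(C) = { ε }
FIRST(P) = { '(', 'b', 'n' }
FIRST(C P ',') = { '(', 'b', 'n' }
ε ∉ FIRST(C P ','), so FOLLOW(P) is not added.
PREDICT(P → C P ',') = { '(', 'b', 'n' }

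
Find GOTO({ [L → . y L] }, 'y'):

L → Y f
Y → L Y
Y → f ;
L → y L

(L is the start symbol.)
{ [L → . Y f], [L → . y L], [L → y . L], [Y → . L Y], [Y → . f ;] }

GOTO(I, 'y') = CLOSURE({ [A → αX.β] : [A → α.Xβ] ∈ I, X = 'y' })

Items with dot before 'y', with the dot advanced:
  [L → . y L] → [L → y . L]
Closure of the advanced items:
  [L → y . L] has the dot before L: add [L → . Y f], [L → . y L]
  [L → . Y f] has the dot before Y: add [Y → . L Y], [Y → . f ;]

GOTO = { [L → . Y f], [L → . y L], [L → y . L], [Y → . L Y], [Y → . f ;] }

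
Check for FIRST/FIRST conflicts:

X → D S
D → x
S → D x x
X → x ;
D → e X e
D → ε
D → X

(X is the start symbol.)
Yes. X → D S / X → x ';' on { 'x' }; D → x / D → X on { 'x' }; D → e X e / D → X on { 'e' }

A FIRST/FIRST conflict occurs when two productions N → α and N → β for the same non-terminal have FIRST(α) ∩ FIRST(β) ≠ ∅ (with ε ∈ FIRST of a nullable right-hand side, so two nullable alternatives also conflict).

FIRST sets of the non-terminals at (or reachable through a nullable prefix from) the front of some alternative:
  FIRST(D) = { 'e', 'x', ε }
  FIRST(S) = { 'e', 'x' }
  FIRST(X) = { 'e', 'x' }

Productions for X:
  X → D S: FIRST = { 'e', 'x' }
  X → x ;: FIRST = { 'x' }
Productions for D:
  D → x: FIRST = { 'x' }
  D → e X e: FIRST = { 'e' }
  D → ε: FIRST = { ε }
  D → X: FIRST = { 'e', 'x' }
S has only one production, so no FIRST/FIRST conflict is possible there.

Conflict for X: X → D S and X → x ;
  Overlap: { 'x' }
Conflict for D: D → x and D → X
  Overlap: { 'x' }
Conflict for D: D → e X e and D → X
  Overlap: { 'e' }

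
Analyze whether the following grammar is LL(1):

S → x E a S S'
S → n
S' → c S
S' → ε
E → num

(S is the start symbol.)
No. Predict set conflict for S': { 'c' }

A grammar is LL(1) if for each non-terminal N with multiple productions, the predict sets of those productions are pairwise disjoint, where PREDICT(N → α) = (FIRST(α) \ {ε}) ∪ (FOLLOW(N) if α ⇒* ε).

Relevant sets:
  FOLLOW(S') = { $, 'c' }

For S:
  PREDICT(S → x E a S S') = { 'x' }
  PREDICT(S → n) = { 'n' }
For S':
  PREDICT(S' → c S) = { 'c' }
  PREDICT(S' → ε) = { $, 'c' }
E has a single production, so nothing to check there.

Conflict found: Predict set conflict for S': { 'c' }
The grammar is NOT LL(1).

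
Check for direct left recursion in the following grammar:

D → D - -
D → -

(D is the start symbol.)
Yes, D is left-recursive

D → D - -: LEFT RECURSIVE (starts with D)
D → -: starts with '-'

The grammar has direct left recursion on: D.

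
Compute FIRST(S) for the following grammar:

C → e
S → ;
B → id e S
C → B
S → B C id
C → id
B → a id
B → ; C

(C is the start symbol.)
{ ';', 'a', 'id' }

FIRST sets of the other non-terminals involved (by the same procedure, iterated to a fixed point):
  FIRST(B) = { ';', 'a', 'id' }

From S → ;:
  - ';' is a terminal: add ';' and stop
From S → B C id:
  - B is a non-terminal: add FIRST(B) \ {ε} = { ';', 'a', 'id' }
    B is not nullable, so stop

Collecting: FIRST(S) = { ';', 'a', 'id' }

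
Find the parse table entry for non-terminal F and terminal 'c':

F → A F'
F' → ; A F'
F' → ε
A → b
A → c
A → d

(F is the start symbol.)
To find M[F, 'c'], we find productions for F where 'c' is in the predict set (PREDICT(N → α) = (FIRST(α) \ {ε}) ∪ (FOLLOW(N) if α ⇒* ε)).

Relevant sets:
  FIRST(A) = { 'b', 'c', 'd' }

F → A F': PREDICT = { 'b', 'c', 'd' }
  'c' is in predict set, so this production goes in M[F, 'c']

M[F, 'c'] = F → A F'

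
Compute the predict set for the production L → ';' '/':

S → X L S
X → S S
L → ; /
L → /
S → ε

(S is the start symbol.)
{ ';' }

PREDICT(L → ';' '/') = (FIRST(RHS) \ {ε}) ∪ (FOLLOW(L) if ε ∈ FIRST(RHS), i.e. RHS ⇒* ε)
FIRST(';' '/') = { ';' }
ε ∉ FIRST(';' '/'), so FOLLOW(L) is not added.
PREDICT(L → ';' '/') = { ';' }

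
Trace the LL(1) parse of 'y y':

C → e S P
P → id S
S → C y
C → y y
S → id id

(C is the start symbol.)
Stack is shown with the top on the left.

Stack  Input  Action
--------------------
C $    y y $  output C → y y
y y $  y y $  match 'y'
y $    y $    match 'y'
$      $      accept

The string is accepted.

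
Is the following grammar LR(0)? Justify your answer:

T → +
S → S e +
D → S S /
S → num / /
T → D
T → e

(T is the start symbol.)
A grammar is LR(0) if no state in the canonical LR(0) collection has:
  - both a shift item (dot before a terminal) and a complete item (shift-reduce conflict), or
  - two or more complete items (reduce-reduce conflict; the accept item [T' → T .] counts as a complete item here).

Augment with T' → T and build the canonical LR(0) collection (I0 = CLOSURE({[T' → . T]}), then GOTO on every symbol after a dot until no new states appear). It has 13 states:
  I0: { [D → . S S /], [S → . S e +], [S → . num / /], [T → . +], [T → . D], [T → . e], [T' → . T] }  — shift
  I1: { [T → + .] }  — reduce
  I2: { [T → D .] }  — reduce
  I3: { [D → S . S /], [S → . S e +], [S → . num / /], [S → S . e +] }  — shift
  I4: { [T' → T .] }  — accept
  I5: { [T → e .] }  — reduce
  I6: { [S → num . / /] }  — shift
  I7: { [S → num / . /] }  — shift
  I8: { [S → num / / .] }  — reduce
  I9: { [D → S S . /], [S → S . e +] }  — shift
  I10: { [S → S e . +] }  — shift
  I11: { [S → S e + .] }  — reduce
  I12: { [D → S S / .] }  — reduce

Every state is either a pure shift/goto state or contains exactly one complete item and nothing to shift — no conflicts. The grammar is LR(0).

Answer: Yes, the grammar is LR(0)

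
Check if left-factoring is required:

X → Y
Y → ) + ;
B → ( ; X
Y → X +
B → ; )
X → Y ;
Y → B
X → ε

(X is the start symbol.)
Left-factoring is needed when two productions for the same non-terminal
share a common prefix on the right-hand side.

Productions for X:
  X → Y
  X → Y ;
  X → ε
Productions for Y:
  Y → ) + ;
  Y → X +
  Y → B
Productions for B:
  B → ( ; X
  B → ; )

Found common prefix 'Y' in productions for X

Answer: Yes, X has productions with common prefix 'Y'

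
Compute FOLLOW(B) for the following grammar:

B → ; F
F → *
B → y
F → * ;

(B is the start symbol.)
{ $ }

B is the start symbol, so $ ∈ FOLLOW(B).
B does not occur on any right-hand side.

Taking the union: FOLLOW(B) = { $ }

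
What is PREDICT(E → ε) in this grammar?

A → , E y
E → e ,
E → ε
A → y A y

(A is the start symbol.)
{ 'y' }

PREDICT(E → ε) = (FIRST(RHS) \ {ε}) ∪ (FOLLOW(E) if ε ∈ FIRST(RHS), i.e. RHS ⇒* ε)
The right-hand side is ε (FIRST(ε) = { ε }), so the predict set is FOLLOW(E) = { 'y' }
PREDICT(E → ε) = { 'y' }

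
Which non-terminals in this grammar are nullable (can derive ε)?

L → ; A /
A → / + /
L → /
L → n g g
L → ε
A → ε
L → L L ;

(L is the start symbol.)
{ 'A', 'L' }

A non-terminal is nullable if it can derive ε (the empty string): either it has an ε-production, or it has a production whose right-hand side consists entirely of nullable non-terminals.

ε-productions: L → ε, A → ε
So L, A are immediately nullable.
Every non-terminal is now nullable.
Nullable = { 'A', 'L' }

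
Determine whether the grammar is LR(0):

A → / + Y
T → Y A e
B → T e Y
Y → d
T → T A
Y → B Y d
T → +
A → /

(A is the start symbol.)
Augment with A' → A and build the canonical LR(0) collection (I0 = CLOSURE({[A' → . A]}), then GOTO on every symbol after a dot until no new states appear). It has 16 states:
  I0: { [A → . / + Y], [A → . /], [A' → . A] }  — shift
  I1: { [A → / . + Y], [A → / .] }  — shift, reduce
  I2: { [A' → A .] }  — accept
  I3: { [A → / + . Y], [B → . T e Y], [T → . +], [T → . T A], [T → . Y A e], [Y → . B Y d], [Y → . d] }  — shift
  I4: { [T → + .] }  — reduce
  I5: { [B → . T e Y], [T → . +], [T → . T A], [T → . Y A e], [Y → . B Y d], [Y → . d], [Y → B . Y d] }  — shift
  I6: { [A → . / + Y], [A → . /], [B → T . e Y], [T → T . A] }  — shift
  I7: { [A → . / + Y], [A → . /], [A → / + Y .], [T → Y . A e] }  — shift, reduce
  I8: { [Y → d .] }  — reduce
  I9: { [T → Y A . e] }  — shift
  I10: { [T → Y A e .] }  — reduce
  I11: { [T → T A .] }  — reduce
  I12: { [B → . T e Y], [B → T e . Y], [T → . +], [T → . T A], [T → . Y A e], [Y → . B Y d], [Y → . d] }  — shift
  I13: { [A → . / + Y], [A → . /], [B → T e Y .], [T → Y . A e] }  — shift, reduce
  I14: { [A → . / + Y], [A → . /], [T → Y . A e], [Y → B Y . d] }  — shift
  I15: { [Y → B Y d .] }  — reduce

Conflict in state I1:
  Shift-reduce conflict between [A → / .] and [A → / . + Y]
So the grammar is NOT LR(0).

Answer: No. Shift-reduce conflict between [A → / .] and [A → / . + Y]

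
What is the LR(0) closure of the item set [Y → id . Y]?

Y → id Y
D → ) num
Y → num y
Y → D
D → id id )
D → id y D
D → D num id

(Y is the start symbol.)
{ [D → . ) num], [D → . D num id], [D → . id id )], [D → . id y D], [Y → . D], [Y → . id Y], [Y → . num y], [Y → id . Y] }

To compute CLOSURE, for each item [A → α.Bβ] where B is a non-terminal, add [B → .γ] for all productions B → γ; repeat for the newly added items until nothing changes.

Start with: [Y → id . Y]
  [Y → id . Y] has the dot before Y: add [Y → . id Y], [Y → . num y], [Y → . D]
  [Y → . D] has the dot before D: add [D → . ) num], [D → . id id )], [D → . id y D], [D → . D num id]
No further items can be added.

CLOSURE = { [D → . ) num], [D → . D num id], [D → . id id )], [D → . id y D], [Y → . D], [Y → . id Y], [Y → . num y], [Y → id . Y] }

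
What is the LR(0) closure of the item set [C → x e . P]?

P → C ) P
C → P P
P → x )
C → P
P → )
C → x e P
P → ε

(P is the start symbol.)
To compute CLOSURE, for each item [A → α.Bβ] where B is a non-terminal, add [B → .γ] for all productions B → γ; repeat for the newly added items until nothing changes.

Start with: [C → x e . P]
  [C → x e . P] has the dot before P: add [P → . C ) P], [P → . x )], [P → . )], [P → .]
  [P → . C ) P] has the dot before C: add [C → . P P], [C → . P], [C → . x e P]
No further items can be added.

CLOSURE = { [C → . P P], [C → . P], [C → . x e P], [C → x e . P], [P → . )], [P → . C ) P], [P → . x )], [P → .] }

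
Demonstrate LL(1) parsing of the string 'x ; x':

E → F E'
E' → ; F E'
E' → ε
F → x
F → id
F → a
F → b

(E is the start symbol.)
LL(1) parsing maintains a stack (initially the start symbol over $) and the input. At each step: if the stack top is a terminal, match it against the current input token; if it is a non-terminal N, replace it with the RHS of M[N, lookahead] (the unique production whose predict set contains the lookahead).

Stack is shown with the top on the left.

Stack     Input    Action
-------------------------
E $       x ; x $  output E → F E'
F E' $    x ; x $  output F → x
x E' $    x ; x $  match 'x'
E' $      ; x $    output E' → ; F E'
; F E' $  ; x $    match ';'
F E' $    x $      output F → x
x E' $    x $      match 'x'
E' $      $        output E' → ε
$         $        accept

The string is accepted.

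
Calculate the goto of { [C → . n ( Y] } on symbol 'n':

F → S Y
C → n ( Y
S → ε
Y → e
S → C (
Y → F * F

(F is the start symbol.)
{ [C → n . ( Y] }

GOTO(I, 'n') = CLOSURE({ [A → αX.β] : [A → α.Xβ] ∈ I, X = 'n' })

Items with dot before 'n', with the dot advanced:
  [C → . n ( Y] → [C → n . ( Y]
Closure adds nothing (no advanced item has the dot before a non-terminal).

GOTO = { [C → n . ( Y] }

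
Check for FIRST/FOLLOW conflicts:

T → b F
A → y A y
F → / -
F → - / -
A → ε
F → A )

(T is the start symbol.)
A FIRST/FOLLOW conflict occurs when a non-terminal N has a nullable alternative N → β (β ⇒* ε) and another alternative N → α with FIRST(α) ∩ FOLLOW(N) ≠ ∅: on such a lookahead the parser cannot decide between expanding α and letting N vanish via β.

Nullable non-terminals: A.

A: nullable alternative(s) A → ε; FOLLOW(A) = { ')', 'y' }
  A → y A y: FIRST \ {ε} = { 'y' } — overlaps FOLLOW(A) on { 'y' }: CONFLICT
  A → ε: FIRST \ {ε} = { } — this is the only nullable alternative, skip

F, T have no nullable alternative, so no FIRST/FOLLOW check is needed there.

So the grammar has 1 FIRST/FOLLOW conflict (marked CONFLICT above).

Answer: Yes. A → y A y with FOLLOW(A) on { 'y' }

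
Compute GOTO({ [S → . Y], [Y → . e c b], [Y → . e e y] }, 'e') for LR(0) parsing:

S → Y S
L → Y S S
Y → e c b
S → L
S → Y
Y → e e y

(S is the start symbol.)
{ [Y → e . c b], [Y → e . e y] }

GOTO(I, 'e') = CLOSURE({ [A → αX.β] : [A → α.Xβ] ∈ I, X = 'e' })

Items with dot before 'e', with the dot advanced:
  [Y → . e c b] → [Y → e . c b]
  [Y → . e e y] → [Y → e . e y]
Closure adds nothing (no advanced item has the dot before a non-terminal).

GOTO = { [Y → e . c b], [Y → e . e y] }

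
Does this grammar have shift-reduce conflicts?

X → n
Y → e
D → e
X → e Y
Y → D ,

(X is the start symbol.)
No shift-reduce conflicts

A shift-reduce conflict occurs when an LR(0) state has both:
  - a complete (reduce) item [A → α .] (dot at the end), and
  - a shift item [B → β . c γ] (dot before a terminal).

Augment with X' → X and build the canonical LR(0) collection (I0 = CLOSURE({[X' → . X]}), then GOTO on every symbol after a dot until no new states appear). It has 8 states:
  I0: { [X → . e Y], [X → . n], [X' → . X] }  — shift
  I1: { [X' → X .] }  — accept
  I2: { [D → . e], [X → e . Y], [Y → . D ,], [Y → . e] }  — shift
  I3: { [X → n .] }  — reduce
  I4: { [Y → D . ,] }  — shift
  I5: { [X → e Y .] }  — reduce
  I6: { [D → e .], [Y → e .] }  — 2 reduces
  I7: { [Y → D , .] }  — reduce

No state contains both a complete item and a shift item.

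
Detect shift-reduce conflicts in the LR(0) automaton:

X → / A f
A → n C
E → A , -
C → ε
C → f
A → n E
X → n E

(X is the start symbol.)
A shift-reduce conflict occurs when an LR(0) state has both:
  - a complete (reduce) item [A → α .] (dot at the end), and
  - a shift item [B → β . c γ] (dot before a terminal).

Augment with X' → X and build the canonical LR(0) collection (I0 = CLOSURE({[X' → . X]}), then GOTO on every symbol after a dot until no new states appear). It has 14 states:
  I0: { [X → . / A f], [X → . n E], [X' → . X] }  — shift
  I1: { [A → . n C], [A → . n E], [X → / . A f] }  — shift
  I2: { [X' → X .] }  — accept
  I3: { [A → . n C], [A → . n E], [E → . A , -], [X → n . E] }  — shift
  I4: { [E → A . , -] }  — shift
  I5: { [X → n E .] }  — reduce
  I6: { [A → . n C], [A → . n E], [A → n . C], [A → n . E], [C → . f], [C → .], [E → . A , -] }  — shift, reduce
  I7: { [A → n C .] }  — reduce
  I8: { [A → n E .] }  — reduce
  I9: { [C → f .] }  — reduce
  I10: { [E → A , . -] }  — shift
  I11: { [E → A , - .] }  — reduce
  I12: { [X → / A . f] }  — shift
  I13: { [X → / A f .] }  — reduce

I6 contains reduce item [C → .] and shift items [A → . n C], [A → . n E], [C → . f] — shift-reduce conflict.

Answer: Yes — I6: [C → .] vs [A → . n C]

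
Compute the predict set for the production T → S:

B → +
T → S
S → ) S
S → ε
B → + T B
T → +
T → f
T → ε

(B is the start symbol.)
{ ')', '+' }

PREDICT(T → S) = (FIRST(RHS) \ {ε}) ∪ (FOLLOW(T) if ε ∈ FIRST(RHS), i.e. RHS ⇒* ε)
FIRST(S) = { ')', ε }
FIRST(S) = { ')', ε }
ε ∈ FIRST(S) (the right-hand side is nullable), so add FOLLOW(T) = { '+' }
PREDICT(T → S) = { ')', '+' }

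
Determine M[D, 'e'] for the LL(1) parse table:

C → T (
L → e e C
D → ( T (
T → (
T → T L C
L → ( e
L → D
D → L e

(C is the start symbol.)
D → L e

To find M[D, 'e'], we find productions for D where 'e' is in the predict set (PREDICT(N → α) = (FIRST(α) \ {ε}) ∪ (FOLLOW(N) if α ⇒* ε)).

Relevant sets:
  FIRST(L) = { '(', 'e' }

D → ( T (: PREDICT = { '(' }
D → L e: PREDICT = { '(', 'e' }
  'e' is in predict set, so this production goes in M[D, 'e']

M[D, 'e'] = D → L e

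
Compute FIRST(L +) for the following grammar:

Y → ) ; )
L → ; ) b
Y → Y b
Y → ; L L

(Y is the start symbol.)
FIRST sets of the non-terminals involved (from the grammar, by fixed-point iteration):
  FIRST(L) = { ';' }

To compute FIRST(L +), process the symbols left to right:
Symbol L is a non-terminal. Add FIRST(L) \ {ε} = { ';' }
L is not nullable (ε ∉ FIRST(L)), so stop here.
FIRST(L +) = { ';' }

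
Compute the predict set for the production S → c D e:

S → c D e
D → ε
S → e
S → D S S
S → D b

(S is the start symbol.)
{ 'c' }

PREDICT(S → c D e) = (FIRST(RHS) \ {ε}) ∪ (FOLLOW(S) if ε ∈ FIRST(RHS), i.e. RHS ⇒* ε)
FIRST(c D e) = { 'c' }
ε ∉ FIRST(c D e), so FOLLOW(S) is not added.
PREDICT(S → c D e) = { 'c' }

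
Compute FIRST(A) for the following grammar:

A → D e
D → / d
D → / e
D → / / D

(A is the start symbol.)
FIRST sets of the other non-terminals involved (by the same procedure, iterated to a fixed point):
  FIRST(D) = { '/' }

From A → D e:
  - D is a non-terminal: add FIRST(D) \ {ε} = { '/' }
    D is not nullable, so stop

Collecting: FIRST(A) = { '/' }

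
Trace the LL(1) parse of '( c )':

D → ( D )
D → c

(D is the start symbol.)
LL(1) parsing maintains a stack (initially the start symbol over $) and the input. At each step: if the stack top is a terminal, match it against the current input token; if it is a non-terminal N, replace it with the RHS of M[N, lookahead] (the unique production whose predict set contains the lookahead).

Stack is shown with the top on the left.

Stack    Input    Action
------------------------
D $      ( c ) $  output D → ( D )
( D ) $  ( c ) $  match '('
D ) $    c ) $    output D → c
c ) $    c ) $    match 'c'
) $      ) $      match ')'
$        $        accept

The string is accepted.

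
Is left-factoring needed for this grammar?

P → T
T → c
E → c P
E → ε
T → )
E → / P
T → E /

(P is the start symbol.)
Left-factoring is needed when two productions for the same non-terminal
share a common prefix on the right-hand side.

Productions for T:
  T → c
  T → )
  T → E /
Productions for E:
  E → c P
  E → ε
  E → / P

No common prefixes found.

Answer: No, left-factoring is not needed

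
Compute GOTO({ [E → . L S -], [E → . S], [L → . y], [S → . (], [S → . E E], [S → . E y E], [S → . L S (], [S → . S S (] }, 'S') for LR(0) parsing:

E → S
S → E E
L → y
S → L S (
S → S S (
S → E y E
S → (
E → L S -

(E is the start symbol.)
GOTO(I, 'S') = CLOSURE({ [A → αX.β] : [A → α.Xβ] ∈ I, X = 'S' })

Items with dot before 'S', with the dot advanced:
  [E → . S] → [E → S .]
  [S → . S S (] → [S → S . S (]
Closure of the advanced items:
  [S → S . S (] has the dot before S: add [S → . E E], [S → . L S (], [S → . S S (], [S → . E y E], [S → . (]
  [S → . E E] has the dot before E: add [E → . S], [E → . L S -]
  [S → . L S (] has the dot before L: add [L → . y]

GOTO = { [E → . L S -], [E → . S], [E → S .], [L → . y], [S → . (], [S → . E E], [S → . E y E], [S → . L S (], [S → . S S (], [S → S . S (] }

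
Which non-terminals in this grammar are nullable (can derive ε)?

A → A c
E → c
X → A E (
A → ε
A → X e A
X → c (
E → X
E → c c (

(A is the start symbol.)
{ 'A' }

ε-productions: A → ε
So A is immediately nullable.
No further non-terminal can be added: every production for the remaining non-terminals contains a terminal or a non-nullable non-terminal.
Nullable = { 'A' }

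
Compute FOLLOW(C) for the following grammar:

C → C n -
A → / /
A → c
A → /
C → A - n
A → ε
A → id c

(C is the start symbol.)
{ $, 'n' }

To compute FOLLOW(C), find every occurrence of C on a right-hand side N → α C β: add FIRST(β) \ {ε}, and if β is empty or nullable also add FOLLOW(N). Iterate to a fixed point.

C is the start symbol, so $ ∈ FOLLOW(C).
In C → C n -: C is followed by n '-', add FIRST(n '-') \ {ε} = { 'n' }

Taking the union: FOLLOW(C) = { $, 'n' }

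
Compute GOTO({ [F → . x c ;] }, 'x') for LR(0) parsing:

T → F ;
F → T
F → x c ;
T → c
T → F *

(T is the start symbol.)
GOTO(I, 'x') = CLOSURE({ [A → αX.β] : [A → α.Xβ] ∈ I, X = 'x' })

Items with dot before 'x', with the dot advanced:
  [F → . x c ;] → [F → x . c ;]
Closure adds nothing (no advanced item has the dot before a non-terminal).

GOTO = { [F → x . c ;] }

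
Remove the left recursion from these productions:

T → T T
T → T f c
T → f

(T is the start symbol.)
T is directly left-recursive. The standard transformation for
  A → A α₁ | ... | A α_m | β₁ | ... | β_n
is
  A  → β₁ A' | ... | β_n A'
  A' → α₁ A' | ... | α_m A' | ε

T → f becomes T → f T'
T → T T becomes T' → T T'
T → T f c becomes T' → f c T'
Add T' → ε

Resulting grammar:
T → f T'
T' → T T'
T' → f c T'
T' → ε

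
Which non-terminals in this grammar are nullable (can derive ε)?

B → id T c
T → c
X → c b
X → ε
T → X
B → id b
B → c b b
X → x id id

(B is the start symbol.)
{ 'T', 'X' }

A non-terminal is nullable if it can derive ε (the empty string): either it has an ε-production, or it has a production whose right-hand side consists entirely of nullable non-terminals.

ε-productions: X → ε
So X is immediately nullable.
T → X: every symbol on the right is nullable, so T is nullable too.
No further non-terminal can be added: every production for the remaining non-terminals contains a terminal or a non-nullable non-terminal.
Nullable = { 'T', 'X' }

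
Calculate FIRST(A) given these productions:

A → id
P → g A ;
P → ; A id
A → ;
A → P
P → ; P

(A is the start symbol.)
{ ';', 'g', 'id' }

FIRST sets of the other non-terminals involved (by the same procedure, iterated to a fixed point):
  FIRST(P) = { ';', 'g' }

From A → id:
  - id is a terminal: add 'id' and stop
From A → ;:
  - ';' is a terminal: add ';' and stop
From A → P:
  - P is a non-terminal: add FIRST(P) \ {ε} = { ';', 'g' }
    P is not nullable, so stop

Collecting: FIRST(A) = { ';', 'g', 'id' }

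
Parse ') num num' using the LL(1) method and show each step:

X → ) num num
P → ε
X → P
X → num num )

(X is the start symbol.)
LL(1) parsing maintains a stack (initially the start symbol over $) and the input. At each step: if the stack top is a terminal, match it against the current input token; if it is a non-terminal N, replace it with the RHS of M[N, lookahead] (the unique production whose predict set contains the lookahead).

Stack is shown with the top on the left.

Stack        Input        Action
--------------------------------
X $          ) num num $  output X → ) num num
) num num $  ) num num $  match ')'
num num $    num num $    match 'num'
num $        num $        match 'num'
$            $            accept

The string is accepted.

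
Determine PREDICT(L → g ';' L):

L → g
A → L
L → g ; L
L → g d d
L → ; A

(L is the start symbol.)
PREDICT(L → g ';' L) = (FIRST(RHS) \ {ε}) ∪ (FOLLOW(L) if ε ∈ FIRST(RHS), i.e. RHS ⇒* ε)
FIRST(g ';' L) = { 'g' }
ε ∉ FIRST(g ';' L), so FOLLOW(L) is not added.
PREDICT(L → g ';' L) = { 'g' }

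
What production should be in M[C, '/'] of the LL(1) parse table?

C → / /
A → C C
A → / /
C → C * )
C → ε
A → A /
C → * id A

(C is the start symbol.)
To find M[C, '/'], we find productions for C where '/' is in the predict set (PREDICT(N → α) = (FIRST(α) \ {ε}) ∪ (FOLLOW(N) if α ⇒* ε)).

Relevant sets:
  FIRST(C) = { '*', '/', ε }
  FOLLOW(C) = { $, '*', '/' }

C → / /: PREDICT = { '/' }
  '/' is in predict set, so this production goes in M[C, '/']
C → C * ): PREDICT = { '*', '/' }
  '/' is in predict set, so this production goes in M[C, '/']
C → ε: PREDICT = { $, '*', '/' }
  '/' is in predict set, so this production goes in M[C, '/']
C → * id A: PREDICT = { '*' }

M[C, '/'] = C → / /, C → C * ), C → ε  (a multiply-defined cell — the grammar is not LL(1))

Answer: C → / /, C → C * ), C → ε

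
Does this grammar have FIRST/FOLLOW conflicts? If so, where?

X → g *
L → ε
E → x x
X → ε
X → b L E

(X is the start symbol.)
A FIRST/FOLLOW conflict occurs when a non-terminal N has a nullable alternative N → β (β ⇒* ε) and another alternative N → α with FIRST(α) ∩ FOLLOW(N) ≠ ∅: on such a lookahead the parser cannot decide between expanding α and letting N vanish via β.

Nullable non-terminals: L, X.
L has a nullable alternative but only one production, so nothing to check.

X: nullable alternative(s) X → ε; FOLLOW(X) = { $ }
  X → g *: FIRST \ {ε} = { 'g' } — disjoint from FOLLOW(X)
  X → ε: FIRST \ {ε} = { } — this is the only nullable alternative, skip
  X → b L E: FIRST \ {ε} = { 'b' } — disjoint from FOLLOW(X)

E has no nullable alternative, so no FIRST/FOLLOW check is needed there.

No FIRST/FOLLOW conflicts found.

Answer: No FIRST/FOLLOW conflicts.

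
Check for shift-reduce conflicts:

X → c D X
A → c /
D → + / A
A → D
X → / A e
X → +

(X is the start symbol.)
Augment with X' → X and build the canonical LR(0) collection (I0 = CLOSURE({[X' → . X]}), then GOTO on every symbol after a dot until no new states appear). It has 15 states:
  I0: { [X → . +], [X → . / A e], [X → . c D X], [X' → . X] }  — shift
  I1: { [X → + .] }  — reduce
  I2: { [A → . D], [A → . c /], [D → . + / A], [X → / . A e] }  — shift
  I3: { [X' → X .] }  — accept
  I4: { [D → . + / A], [X → c . D X] }  — shift
  I5: { [D → + . / A] }  — shift
  I6: { [X → . +], [X → . / A e], [X → . c D X], [X → c D . X] }  — shift
  I7: { [X → c D X .] }  — reduce
  I8: { [A → . D], [A → . c /], [D → + / . A], [D → . + / A] }  — shift
  I9: { [D → + / A .] }  — reduce
  I10: { [A → D .] }  — reduce
  I11: { [A → c . /] }  — shift
  I12: { [A → c / .] }  — reduce
  I13: { [X → / A . e] }  — shift
  I14: { [X → / A e .] }  — reduce

No state contains both a complete item and a shift item.

Answer: No shift-reduce conflicts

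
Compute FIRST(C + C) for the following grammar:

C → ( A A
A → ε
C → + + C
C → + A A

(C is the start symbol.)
{ '(', '+' }

FIRST sets of the non-terminals involved (from the grammar, by fixed-point iteration):
  FIRST(C) = { '(', '+' }

To compute FIRST(C + C), process the symbols left to right:
Symbol C is a non-terminal. Add FIRST(C) \ {ε} = { '(', '+' }
C is not nullable (ε ∉ FIRST(C)), so stop here.
FIRST(C + C) = { '(', '+' }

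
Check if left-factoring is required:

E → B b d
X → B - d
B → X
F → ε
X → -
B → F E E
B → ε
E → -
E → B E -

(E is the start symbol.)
Yes, E has productions with common prefix 'B'

Left-factoring is needed when two productions for the same non-terminal
share a common prefix on the right-hand side.

Productions for E:
  E → B b d
  E → -
  E → B E -
Productions for X:
  X → B - d
  X → -
Productions for B:
  B → X
  B → F E E
  B → ε

Found common prefix 'B' in productions for E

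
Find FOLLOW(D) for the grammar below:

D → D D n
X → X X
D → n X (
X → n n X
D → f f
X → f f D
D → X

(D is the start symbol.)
D is the start symbol, so $ ∈ FOLLOW(D).
In D → D D n: D is followed by D n, add FIRST(D n) \ {ε} = { 'f', 'n' }
In D → D D n: D is followed by n, add FIRST(n) \ {ε} = { 'n' }
In X → f f D: D is at the end, add FOLLOW(X)

The FOLLOW sets referred to above (computed the same way, to a fixed point):
  FOLLOW(X) = { $, '(', 'f', 'n' }

Taking the union: FOLLOW(D) = { $, '(', 'f', 'n' }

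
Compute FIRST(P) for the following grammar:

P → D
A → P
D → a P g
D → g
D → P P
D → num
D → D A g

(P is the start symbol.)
To compute FIRST(P), examine every production with P on the left-hand side, reading each right-hand side left to right until a non-nullable symbol is reached.

FIRST sets of the other non-terminals involved (by the same procedure, iterated to a fixed point):
  FIRST(D) = { 'a', 'g', 'num' }

From P → D:
  - D is a non-terminal: add FIRST(D) \ {ε} = { 'a', 'g', 'num' }
    D is not nullable, so stop

Collecting: FIRST(P) = { 'a', 'g', 'num' }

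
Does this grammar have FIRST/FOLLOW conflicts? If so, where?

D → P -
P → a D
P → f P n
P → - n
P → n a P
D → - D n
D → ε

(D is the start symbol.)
A FIRST/FOLLOW conflict occurs when a non-terminal N has a nullable alternative N → β (β ⇒* ε) and another alternative N → α with FIRST(α) ∩ FOLLOW(N) ≠ ∅: on such a lookahead the parser cannot decide between expanding α and letting N vanish via β.

Nullable non-terminals: D.
FIRST sets used below: FIRST(P) = { '-', 'a', 'f', 'n' }

D: nullable alternative(s) D → ε; FOLLOW(D) = { $, '-', 'n' }
  D → P -: FIRST \ {ε} = { '-', 'a', 'f', 'n' } — overlaps FOLLOW(D) on { '-', 'n' }: CONFLICT
  D → - D n: FIRST \ {ε} = { '-' } — overlaps FOLLOW(D) on { '-' }: CONFLICT
  D → ε: FIRST \ {ε} = { } — this is the only nullable alternative, skip

P has no nullable alternative, so no FIRST/FOLLOW check is needed there.

So the grammar has 2 FIRST/FOLLOW conflicts (marked CONFLICT above).

Answer: Yes. D → P '-' with FOLLOW(D) on { '-', 'n' }; D → '-' D n with FOLLOW(D) on { '-' }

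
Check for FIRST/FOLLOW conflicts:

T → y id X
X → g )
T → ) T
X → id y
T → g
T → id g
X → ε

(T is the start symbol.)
No FIRST/FOLLOW conflicts.

Nullable non-terminals: X.

X: nullable alternative(s) X → ε; FOLLOW(X) = { $ }
  X → g ): FIRST \ {ε} = { 'g' } — disjoint from FOLLOW(X)
  X → id y: FIRST \ {ε} = { 'id' } — disjoint from FOLLOW(X)
  X → ε: FIRST \ {ε} = { } — this is the only nullable alternative, skip

T has no nullable alternative, so no FIRST/FOLLOW check is needed there.

No FIRST/FOLLOW conflicts found.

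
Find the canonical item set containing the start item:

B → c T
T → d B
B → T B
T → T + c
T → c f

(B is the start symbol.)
{ [B → . T B], [B → . c T], [B' → . B], [T → . T + c], [T → . c f], [T → . d B] }

First, augment the grammar with B' → B
I₀ = CLOSURE({ [B' → . B] }):
  [B' → . B] has the dot before B: add [B → . c T], [B → . T B]
  [B → . T B] has the dot before T: add [T → . d B], [T → . T + c], [T → . c f]
No further items can be added.

I₀ = { [B → . T B], [B → . c T], [B' → . B], [T → . T + c], [T → . c f], [T → . d B] }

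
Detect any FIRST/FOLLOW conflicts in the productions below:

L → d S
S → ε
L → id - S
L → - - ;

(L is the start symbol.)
No FIRST/FOLLOW conflicts.

A FIRST/FOLLOW conflict occurs when a non-terminal N has a nullable alternative N → β (β ⇒* ε) and another alternative N → α with FIRST(α) ∩ FOLLOW(N) ≠ ∅: on such a lookahead the parser cannot decide between expanding α and letting N vanish via β.

Nullable non-terminals: S.
S has a nullable alternative but only one production, so nothing to check.

L has no nullable alternative, so no FIRST/FOLLOW check is needed there.

No FIRST/FOLLOW conflicts found.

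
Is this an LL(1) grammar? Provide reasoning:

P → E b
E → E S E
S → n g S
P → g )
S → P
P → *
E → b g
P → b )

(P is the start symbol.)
No. Predict set conflict for P: { 'b' }

Relevant sets:
  FIRST(E) = { 'b' }
  FIRST(P) = { '*', 'b', 'g' }

For P:
  PREDICT(P → E b) = { 'b' }
  PREDICT(P → g ')') = { 'g' }
  PREDICT(P → '*') = { '*' }
  PREDICT(P → b ')') = { 'b' }
For E:
  PREDICT(E → E S E) = { 'b' }
  PREDICT(E → b g) = { 'b' }
For S:
  PREDICT(S → n g S) = { 'n' }
  PREDICT(S → P) = { '*', 'b', 'g' }

Conflict found: Predict set conflict for P: { 'b' }
The grammar is NOT LL(1).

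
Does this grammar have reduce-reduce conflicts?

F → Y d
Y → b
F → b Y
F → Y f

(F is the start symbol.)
No reduce-reduce conflicts

Augment with F' → F and build the canonical LR(0) collection (I0 = CLOSURE({[F' → . F]}), then GOTO on every symbol after a dot until no new states appear). It has 8 states:
  I0: { [F → . Y d], [F → . Y f], [F → . b Y], [F' → . F], [Y → . b] }  — shift
  I1: { [F' → F .] }  — accept
  I2: { [F → Y . d], [F → Y . f] }  — shift
  I3: { [F → b . Y], [Y → . b], [Y → b .] }  — shift, reduce
  I4: { [F → b Y .] }  — reduce
  I5: { [Y → b .] }  — reduce
  I6: { [F → Y d .] }  — reduce
  I7: { [F → Y f .] }  — reduce

No state contains more than one complete item.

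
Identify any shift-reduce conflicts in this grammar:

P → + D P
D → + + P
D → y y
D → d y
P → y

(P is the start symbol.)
Augment with P' → P and build the canonical LR(0) collection (I0 = CLOSURE({[P' → . P]}), then GOTO on every symbol after a dot until no new states appear). It has 13 states:
  I0: { [P → . + D P], [P → . y], [P' → . P] }  — shift
  I1: { [D → . + + P], [D → . d y], [D → . y y], [P → + . D P] }  — shift
  I2: { [P' → P .] }  — accept
  I3: { [P → y .] }  — reduce
  I4: { [D → + . + P] }  — shift
  I5: { [P → + D . P], [P → . + D P], [P → . y] }  — shift
  I6: { [D → d . y] }  — shift
  I7: { [D → y . y] }  — shift
  I8: { [D → y y .] }  — reduce
  I9: { [D → d y .] }  — reduce
  I10: { [P → + D P .] }  — reduce
  I11: { [D → + + . P], [P → . + D P], [P → . y] }  — shift
  I12: { [D → + + P .] }  — reduce

No state contains both a complete item and a shift item.

Answer: No shift-reduce conflicts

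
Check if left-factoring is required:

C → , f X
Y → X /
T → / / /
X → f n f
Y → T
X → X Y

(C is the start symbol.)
No, left-factoring is not needed

Left-factoring is needed when two productions for the same non-terminal
share a common prefix on the right-hand side.

Productions for Y:
  Y → X /
  Y → T
Productions for X:
  X → f n f
  X → X Y

No common prefixes found.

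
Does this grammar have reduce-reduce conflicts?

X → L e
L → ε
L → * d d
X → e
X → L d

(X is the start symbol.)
Augment with X' → X and build the canonical LR(0) collection (I0 = CLOSURE({[X' → . X]}), then GOTO on every symbol after a dot until no new states appear). It has 9 states:
  I0: { [L → . * d d], [L → .], [X → . L d], [X → . L e], [X → . e], [X' → . X] }  — shift, reduce
  I1: { [L → * . d d] }  — shift
  I2: { [X → L . d], [X → L . e] }  — shift
  I3: { [X' → X .] }  — accept
  I4: { [X → e .] }  — reduce
  I5: { [X → L d .] }  — reduce
  I6: { [X → L e .] }  — reduce
  I7: { [L → * d . d] }  — shift
  I8: { [L → * d d .] }  — reduce

No state contains more than one complete item.

Answer: No reduce-reduce conflicts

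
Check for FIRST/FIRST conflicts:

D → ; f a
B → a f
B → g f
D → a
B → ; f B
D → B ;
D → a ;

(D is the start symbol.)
Yes. D → ';' f a / D → B ';' on { ';' }; D → a / D → B ';' on { 'a' }; D → a / D → a ';' on { 'a' }; D → B ';' / D → a ';' on { 'a' }

FIRST sets of the non-terminals at (or reachable through a nullable prefix from) the front of some alternative:
  FIRST(B) = { ';', 'a', 'g' }

Productions for D:
  D → ; f a: FIRST = { ';' }
  D → a: FIRST = { 'a' }
  D → B ;: FIRST = { ';', 'a', 'g' }
  D → a ;: FIRST = { 'a' }
Productions for B:
  B → a f: FIRST = { 'a' }
  B → g f: FIRST = { 'g' }
  B → ; f B: FIRST = { ';' }

Conflict for D: D → ; f a and D → B ;
  Overlap: { ';' }
Conflict for D: D → a and D → B ;
  Overlap: { 'a' }
Conflict for D: D → a and D → a ;
  Overlap: { 'a' }
Conflict for D: D → B ; and D → a ;
  Overlap: { 'a' }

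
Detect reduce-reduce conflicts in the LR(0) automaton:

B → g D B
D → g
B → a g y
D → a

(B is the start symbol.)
Augment with B' → B and build the canonical LR(0) collection (I0 = CLOSURE({[B' → . B]}), then GOTO on every symbol after a dot until no new states appear). It has 10 states:
  I0: { [B → . a g y], [B → . g D B], [B' → . B] }  — shift
  I1: { [B' → B .] }  — accept
  I2: { [B → a . g y] }  — shift
  I3: { [B → g . D B], [D → . a], [D → . g] }  — shift
  I4: { [B → . a g y], [B → . g D B], [B → g D . B] }  — shift
  I5: { [D → a .] }  — reduce
  I6: { [D → g .] }  — reduce
  I7: { [B → g D B .] }  — reduce
  I8: { [B → a g . y] }  — shift
  I9: { [B → a g y .] }  — reduce

No state contains more than one complete item.

Answer: No reduce-reduce conflicts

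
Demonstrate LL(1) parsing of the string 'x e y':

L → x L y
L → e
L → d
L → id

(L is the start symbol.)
Stack is shown with the top on the left.

Stack    Input    Action
------------------------
L $      x e y $  output L → x L y
x L y $  x e y $  match 'x'
L y $    e y $    output L → e
e y $    e y $    match 'e'
y $      y $      match 'y'
$        $        accept

The string is accepted.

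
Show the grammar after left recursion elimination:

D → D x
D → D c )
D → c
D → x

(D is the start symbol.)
D is directly left-recursive. The standard transformation for
  A → A α₁ | ... | A α_m | β₁ | ... | β_n
is
  A  → β₁ A' | ... | β_n A'
  A' → α₁ A' | ... | α_m A' | ε

D → c becomes D → c D'
D → x becomes D → x D'
D → D x becomes D' → x D'
D → D c ) becomes D' → c ) D'
Add D' → ε

Resulting grammar:
D → c D'
D → x D'
D' → x D'
D' → c ) D'
D' → ε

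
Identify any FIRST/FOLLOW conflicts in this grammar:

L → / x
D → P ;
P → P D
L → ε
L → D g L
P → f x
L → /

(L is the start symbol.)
No FIRST/FOLLOW conflicts.

A FIRST/FOLLOW conflict occurs when a non-terminal N has a nullable alternative N → β (β ⇒* ε) and another alternative N → α with FIRST(α) ∩ FOLLOW(N) ≠ ∅: on such a lookahead the parser cannot decide between expanding α and letting N vanish via β.

Nullable non-terminals: L.
FIRST sets used below: FIRST(D) = { 'f' }

L: nullable alternative(s) L → ε; FOLLOW(L) = { $ }
  L → / x: FIRST \ {ε} = { '/' } — disjoint from FOLLOW(L)
  L → ε: FIRST \ {ε} = { } — this is the only nullable alternative, skip
  L → D g L: FIRST \ {ε} = { 'f' } — disjoint from FOLLOW(L)
  L → /: FIRST \ {ε} = { '/' } — disjoint from FOLLOW(L)

D, P have no nullable alternative, so no FIRST/FOLLOW check is needed there.

No FIRST/FOLLOW conflicts found.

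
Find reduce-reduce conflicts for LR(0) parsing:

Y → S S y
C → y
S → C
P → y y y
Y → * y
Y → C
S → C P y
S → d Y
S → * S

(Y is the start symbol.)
Yes — I2: [S → C .] vs [Y → C .]; I18: [C → y .] vs [Y → * y .]

Augment with Y' → Y and build the canonical LR(0) collection (I0 = CLOSURE({[Y' → . Y]}), then GOTO on every symbol after a dot until no new states appear). It has 19 states:
  I0: { [C → . y], [S → . * S], [S → . C P y], [S → . C], [S → . d Y], [Y → . * y], [Y → . C], [Y → . S S y], [Y' → . Y] }  — shift
  I1: { [C → . y], [S → * . S], [S → . * S], [S → . C P y], [S → . C], [S → . d Y], [Y → * . y] }  — shift
  I2: { [P → . y y y], [S → C . P y], [S → C .], [Y → C .] }  — shift, 2 reduces
  I3: { [C → . y], [S → . * S], [S → . C P y], [S → . C], [S → . d Y], [Y → S . S y] }  — shift
  I4: { [Y' → Y .] }  — accept
  I5: { [C → . y], [S → . * S], [S → . C P y], [S → . C], [S → . d Y], [S → d . Y], [Y → . * y], [Y → . C], [Y → . S S y] }  — shift
  I6: { [C → y .] }  — reduce
  I7: { [S → d Y .] }  — reduce
  I8: { [C → . y], [S → * . S], [S → . * S], [S → . C P y], [S → . C], [S → . d Y] }  — shift
  I9: { [P → . y y y], [S → C . P y], [S → C .] }  — shift, reduce
  I10: { [Y → S S . y] }  — shift
  I11: { [Y → S S y .] }  — reduce
  I12: { [S → C P . y] }  — shift
  I13: { [P → y . y y] }  — shift
  I14: { [P → y y . y] }  — shift
  I15: { [P → y y y .] }  — reduce
  I16: { [S → C P y .] }  — reduce
  I17: { [S → * S .] }  — reduce
  I18: { [C → y .], [Y → * y .] }  — 2 reduces

I2 contains complete items [S → C .], [Y → C .] — reduce-reduce conflict.
I18 contains complete items [C → y .], [Y → * y .] — reduce-reduce conflict.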